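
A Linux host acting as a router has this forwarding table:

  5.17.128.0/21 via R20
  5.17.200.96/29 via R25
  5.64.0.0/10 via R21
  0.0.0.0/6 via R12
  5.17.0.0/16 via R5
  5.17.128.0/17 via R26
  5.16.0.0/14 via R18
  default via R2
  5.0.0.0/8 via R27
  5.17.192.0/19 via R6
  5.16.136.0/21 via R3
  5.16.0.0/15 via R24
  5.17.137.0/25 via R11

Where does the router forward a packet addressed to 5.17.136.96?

Routes whose prefix contains 5.17.136.96:
  0.0.0.0/0 (default, matches everything) -> R2
  5.0.0.0/8 (5.0.0.0 - 5.255.255.255) -> R27
  5.16.0.0/14 (5.16.0.0 - 5.19.255.255) -> R18
  5.16.0.0/15 (5.16.0.0 - 5.17.255.255) -> R24
  5.17.0.0/16 (5.17.0.0 - 5.17.255.255) -> R5
  5.17.128.0/17 (5.17.128.0 - 5.17.255.255) -> R26
More-specific entries that do NOT match:
  5.17.200.96/29 (5.17.200.96 - 5.17.200.103) does not contain 5.17.136.96
  5.17.137.0/25 (5.17.137.0 - 5.17.137.127) does not contain 5.17.136.96
  5.17.128.0/21 (5.17.128.0 - 5.17.135.255) does not contain 5.17.136.96
  5.16.136.0/21 (5.16.136.0 - 5.16.143.255) does not contain 5.17.136.96
  5.17.192.0/19 (5.17.192.0 - 5.17.223.255) does not contain 5.17.136.96
Longest matching prefix is /17 -> next hop R26.

R26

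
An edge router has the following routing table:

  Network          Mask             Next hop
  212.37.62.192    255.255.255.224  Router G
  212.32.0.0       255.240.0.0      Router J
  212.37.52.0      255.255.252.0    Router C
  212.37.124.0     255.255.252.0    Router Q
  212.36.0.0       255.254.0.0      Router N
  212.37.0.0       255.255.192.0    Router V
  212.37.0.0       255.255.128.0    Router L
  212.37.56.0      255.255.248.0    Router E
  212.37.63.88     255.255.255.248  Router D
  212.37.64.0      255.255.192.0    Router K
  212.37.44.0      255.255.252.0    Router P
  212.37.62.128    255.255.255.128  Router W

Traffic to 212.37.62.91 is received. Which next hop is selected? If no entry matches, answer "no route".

Router E

Routes whose prefix contains 212.37.62.91:
  212.32.0.0/12 (212.32.0.0 - 212.47.255.255) -> Router J
  212.36.0.0/15 (212.36.0.0 - 212.37.255.255) -> Router N
  212.37.0.0/17 (212.37.0.0 - 212.37.127.255) -> Router L
  212.37.0.0/18 (212.37.0.0 - 212.37.63.255) -> Router V
  212.37.56.0/21 (212.37.56.0 - 212.37.63.255) -> Router E
More-specific entries that do NOT match:
  212.37.63.88/29 (212.37.63.88 - 212.37.63.95) does not contain 212.37.62.91
  212.37.62.192/27 (212.37.62.192 - 212.37.62.223) does not contain 212.37.62.91
  212.37.62.128/25 (212.37.62.128 - 212.37.62.255) does not contain 212.37.62.91
  212.37.52.0/22 (212.37.52.0 - 212.37.55.255) does not contain 212.37.62.91
  212.37.124.0/22 (212.37.124.0 - 212.37.127.255) does not contain 212.37.62.91
  212.37.44.0/22 (212.37.44.0 - 212.37.47.255) does not contain 212.37.62.91
Longest matching prefix is /21 -> next hop Router E.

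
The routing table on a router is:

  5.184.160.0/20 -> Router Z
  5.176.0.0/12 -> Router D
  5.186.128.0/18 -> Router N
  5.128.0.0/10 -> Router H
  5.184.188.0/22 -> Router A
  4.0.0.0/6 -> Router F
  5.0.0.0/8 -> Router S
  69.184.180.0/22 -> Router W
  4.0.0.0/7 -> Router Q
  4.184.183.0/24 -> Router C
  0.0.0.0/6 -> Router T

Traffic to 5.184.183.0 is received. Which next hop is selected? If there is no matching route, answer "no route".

Router D

Routes whose prefix contains 5.184.183.0:
  4.0.0.0/6 (4.0.0.0 - 7.255.255.255) -> Router F
  4.0.0.0/7 (4.0.0.0 - 5.255.255.255) -> Router Q
  5.0.0.0/8 (5.0.0.0 - 5.255.255.255) -> Router S
  5.128.0.0/10 (5.128.0.0 - 5.191.255.255) -> Router H
  5.176.0.0/12 (5.176.0.0 - 5.191.255.255) -> Router D
More-specific entries that do NOT match:
  4.184.183.0/24 (4.184.183.0 - 4.184.183.255) does not contain 5.184.183.0
  5.184.188.0/22 (5.184.188.0 - 5.184.191.255) does not contain 5.184.183.0
  69.184.180.0/22 (69.184.180.0 - 69.184.183.255) does not contain 5.184.183.0
  5.184.160.0/20 (5.184.160.0 - 5.184.175.255) does not contain 5.184.183.0
  5.186.128.0/18 (5.186.128.0 - 5.186.191.255) does not contain 5.184.183.0
Longest matching prefix is /12 -> next hop Router D.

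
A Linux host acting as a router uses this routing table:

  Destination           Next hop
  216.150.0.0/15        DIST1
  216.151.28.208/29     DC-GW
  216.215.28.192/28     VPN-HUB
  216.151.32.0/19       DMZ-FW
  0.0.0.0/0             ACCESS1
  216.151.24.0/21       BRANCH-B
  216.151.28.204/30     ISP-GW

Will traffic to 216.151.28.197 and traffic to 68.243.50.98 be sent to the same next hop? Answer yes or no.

216.151.28.197: longest match 216.151.24.0/21 -> BRANCH-B
68.243.50.98: longest match 0.0.0.0/0 -> ACCESS1

no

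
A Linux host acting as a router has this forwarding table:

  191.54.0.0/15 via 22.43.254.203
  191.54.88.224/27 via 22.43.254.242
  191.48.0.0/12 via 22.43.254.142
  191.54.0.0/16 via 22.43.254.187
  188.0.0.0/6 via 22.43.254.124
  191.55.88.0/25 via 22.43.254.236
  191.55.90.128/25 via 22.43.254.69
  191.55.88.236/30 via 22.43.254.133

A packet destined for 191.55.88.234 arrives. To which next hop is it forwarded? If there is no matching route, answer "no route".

22.43.254.203

Routes whose prefix contains 191.55.88.234:
  188.0.0.0/6 (188.0.0.0 - 191.255.255.255) -> 22.43.254.124
  191.48.0.0/12 (191.48.0.0 - 191.63.255.255) -> 22.43.254.142
  191.54.0.0/15 (191.54.0.0 - 191.55.255.255) -> 22.43.254.203
More-specific entries that do NOT match:
  191.55.88.236/30 (191.55.88.236 - 191.55.88.239) does not contain 191.55.88.234
  191.54.88.224/27 (191.54.88.224 - 191.54.88.255) does not contain 191.55.88.234
  191.55.88.0/25 (191.55.88.0 - 191.55.88.127) does not contain 191.55.88.234
  191.55.90.128/25 (191.55.90.128 - 191.55.90.255) does not contain 191.55.88.234
  191.54.0.0/16 (191.54.0.0 - 191.54.255.255) does not contain 191.55.88.234
Longest matching prefix is /15 -> next hop 22.43.254.203.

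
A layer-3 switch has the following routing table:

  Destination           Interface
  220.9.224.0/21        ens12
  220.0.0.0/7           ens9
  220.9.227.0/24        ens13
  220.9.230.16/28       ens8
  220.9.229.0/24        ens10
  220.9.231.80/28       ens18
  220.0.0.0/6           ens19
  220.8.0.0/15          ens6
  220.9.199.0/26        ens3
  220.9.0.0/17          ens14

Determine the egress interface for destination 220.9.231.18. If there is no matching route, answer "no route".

ens12

Routes whose prefix contains 220.9.231.18:
  220.0.0.0/6 (220.0.0.0 - 223.255.255.255) -> ens19
  220.0.0.0/7 (220.0.0.0 - 221.255.255.255) -> ens9
  220.8.0.0/15 (220.8.0.0 - 220.9.255.255) -> ens6
  220.9.224.0/21 (220.9.224.0 - 220.9.231.255) -> ens12
More-specific entries that do NOT match:
  220.9.230.16/28 (220.9.230.16 - 220.9.230.31) does not contain 220.9.231.18
  220.9.231.80/28 (220.9.231.80 - 220.9.231.95) does not contain 220.9.231.18
  220.9.199.0/26 (220.9.199.0 - 220.9.199.63) does not contain 220.9.231.18
  220.9.227.0/24 (220.9.227.0 - 220.9.227.255) does not contain 220.9.231.18
  220.9.229.0/24 (220.9.229.0 - 220.9.229.255) does not contain 220.9.231.18
Longest matching prefix is /21 -> interface ens12.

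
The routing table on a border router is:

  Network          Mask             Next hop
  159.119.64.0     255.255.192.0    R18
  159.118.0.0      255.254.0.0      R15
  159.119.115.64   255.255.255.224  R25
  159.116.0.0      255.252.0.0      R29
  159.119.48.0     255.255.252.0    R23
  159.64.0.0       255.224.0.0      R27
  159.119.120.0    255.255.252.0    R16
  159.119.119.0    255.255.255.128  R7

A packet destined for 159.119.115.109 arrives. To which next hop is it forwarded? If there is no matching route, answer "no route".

Routes whose prefix contains 159.119.115.109:
  159.116.0.0/14 (159.116.0.0 - 159.119.255.255) -> R29
  159.118.0.0/15 (159.118.0.0 - 159.119.255.255) -> R15
  159.119.64.0/18 (159.119.64.0 - 159.119.127.255) -> R18
More-specific entries that do NOT match:
  159.119.115.64/27 (159.119.115.64 - 159.119.115.95) does not contain 159.119.115.109
  159.119.119.0/25 (159.119.119.0 - 159.119.119.127) does not contain 159.119.115.109
  159.119.48.0/22 (159.119.48.0 - 159.119.51.255) does not contain 159.119.115.109
  159.119.120.0/22 (159.119.120.0 - 159.119.123.255) does not contain 159.119.115.109
Longest matching prefix is /18 -> next hop R18.

R18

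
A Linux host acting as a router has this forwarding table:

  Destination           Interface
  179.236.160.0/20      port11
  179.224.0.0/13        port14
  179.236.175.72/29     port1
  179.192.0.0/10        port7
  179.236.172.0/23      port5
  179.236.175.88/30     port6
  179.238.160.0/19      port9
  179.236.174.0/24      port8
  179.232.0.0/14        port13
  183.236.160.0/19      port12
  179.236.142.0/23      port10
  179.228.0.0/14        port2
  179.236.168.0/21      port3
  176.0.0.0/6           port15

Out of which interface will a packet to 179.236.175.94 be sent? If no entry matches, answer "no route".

Routes whose prefix contains 179.236.175.94:
  176.0.0.0/6 (176.0.0.0 - 179.255.255.255) -> port15
  179.192.0.0/10 (179.192.0.0 - 179.255.255.255) -> port7
  179.236.160.0/20 (179.236.160.0 - 179.236.175.255) -> port11
  179.236.168.0/21 (179.236.168.0 - 179.236.175.255) -> port3
More-specific entries that do NOT match:
  179.236.175.88/30 (179.236.175.88 - 179.236.175.91) does not contain 179.236.175.94
  179.236.175.72/29 (179.236.175.72 - 179.236.175.79) does not contain 179.236.175.94
  179.236.174.0/24 (179.236.174.0 - 179.236.174.255) does not contain 179.236.175.94
  179.236.172.0/23 (179.236.172.0 - 179.236.173.255) does not contain 179.236.175.94
  179.236.142.0/23 (179.236.142.0 - 179.236.143.255) does not contain 179.236.175.94
Longest matching prefix is /21 -> interface port3.

port3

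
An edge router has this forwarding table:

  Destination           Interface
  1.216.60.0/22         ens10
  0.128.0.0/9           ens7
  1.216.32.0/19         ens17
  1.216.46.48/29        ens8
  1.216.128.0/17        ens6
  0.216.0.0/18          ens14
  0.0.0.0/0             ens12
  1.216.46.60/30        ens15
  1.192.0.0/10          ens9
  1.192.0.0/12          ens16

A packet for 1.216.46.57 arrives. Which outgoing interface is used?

Routes whose prefix contains 1.216.46.57:
  0.0.0.0/0 (default, matches everything) -> ens12
  1.192.0.0/10 (1.192.0.0 - 1.255.255.255) -> ens9
  1.216.32.0/19 (1.216.32.0 - 1.216.63.255) -> ens17
More-specific entries that do NOT match:
  1.216.46.60/30 (1.216.46.60 - 1.216.46.63) does not contain 1.216.46.57
  1.216.46.48/29 (1.216.46.48 - 1.216.46.55) does not contain 1.216.46.57
  1.216.60.0/22 (1.216.60.0 - 1.216.63.255) does not contain 1.216.46.57
Longest matching prefix is /19 -> interface ens17.

ens17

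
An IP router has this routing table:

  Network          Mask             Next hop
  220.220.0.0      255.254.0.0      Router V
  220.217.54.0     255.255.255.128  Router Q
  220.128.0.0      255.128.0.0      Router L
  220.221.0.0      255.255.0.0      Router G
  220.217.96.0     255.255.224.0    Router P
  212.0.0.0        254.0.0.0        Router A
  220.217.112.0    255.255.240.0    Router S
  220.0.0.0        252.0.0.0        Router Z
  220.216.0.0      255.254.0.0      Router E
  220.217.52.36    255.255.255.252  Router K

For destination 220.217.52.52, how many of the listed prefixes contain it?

3

Prefixes containing 220.217.52.52:
  220.0.0.0/6 (220.0.0.0 - 223.255.255.255)
  220.128.0.0/9 (220.128.0.0 - 220.255.255.255)
  220.216.0.0/15 (220.216.0.0 - 220.217.255.255)
Total matching entries: 3.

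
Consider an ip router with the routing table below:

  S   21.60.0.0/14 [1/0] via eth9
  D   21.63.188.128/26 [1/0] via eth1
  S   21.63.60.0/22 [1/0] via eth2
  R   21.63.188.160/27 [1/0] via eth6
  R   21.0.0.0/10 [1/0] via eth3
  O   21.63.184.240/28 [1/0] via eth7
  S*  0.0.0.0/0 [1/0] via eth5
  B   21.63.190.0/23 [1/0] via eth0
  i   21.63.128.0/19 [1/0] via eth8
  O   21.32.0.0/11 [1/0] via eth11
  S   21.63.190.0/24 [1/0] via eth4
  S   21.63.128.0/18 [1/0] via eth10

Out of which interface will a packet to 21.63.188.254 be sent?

eth10

Routes whose prefix contains 21.63.188.254:
  0.0.0.0/0 (default, matches everything) -> eth5
  21.0.0.0/10 (21.0.0.0 - 21.63.255.255) -> eth3
  21.32.0.0/11 (21.32.0.0 - 21.63.255.255) -> eth11
  21.60.0.0/14 (21.60.0.0 - 21.63.255.255) -> eth9
  21.63.128.0/18 (21.63.128.0 - 21.63.191.255) -> eth10
More-specific entries that do NOT match:
  21.63.184.240/28 (21.63.184.240 - 21.63.184.255) does not contain 21.63.188.254
  21.63.188.160/27 (21.63.188.160 - 21.63.188.191) does not contain 21.63.188.254
  21.63.188.128/26 (21.63.188.128 - 21.63.188.191) does not contain 21.63.188.254
  21.63.190.0/24 (21.63.190.0 - 21.63.190.255) does not contain 21.63.188.254
  21.63.190.0/23 (21.63.190.0 - 21.63.191.255) does not contain 21.63.188.254
  21.63.60.0/22 (21.63.60.0 - 21.63.63.255) does not contain 21.63.188.254
  21.63.128.0/19 (21.63.128.0 - 21.63.159.255) does not contain 21.63.188.254
Longest matching prefix is /18 -> interface eth10.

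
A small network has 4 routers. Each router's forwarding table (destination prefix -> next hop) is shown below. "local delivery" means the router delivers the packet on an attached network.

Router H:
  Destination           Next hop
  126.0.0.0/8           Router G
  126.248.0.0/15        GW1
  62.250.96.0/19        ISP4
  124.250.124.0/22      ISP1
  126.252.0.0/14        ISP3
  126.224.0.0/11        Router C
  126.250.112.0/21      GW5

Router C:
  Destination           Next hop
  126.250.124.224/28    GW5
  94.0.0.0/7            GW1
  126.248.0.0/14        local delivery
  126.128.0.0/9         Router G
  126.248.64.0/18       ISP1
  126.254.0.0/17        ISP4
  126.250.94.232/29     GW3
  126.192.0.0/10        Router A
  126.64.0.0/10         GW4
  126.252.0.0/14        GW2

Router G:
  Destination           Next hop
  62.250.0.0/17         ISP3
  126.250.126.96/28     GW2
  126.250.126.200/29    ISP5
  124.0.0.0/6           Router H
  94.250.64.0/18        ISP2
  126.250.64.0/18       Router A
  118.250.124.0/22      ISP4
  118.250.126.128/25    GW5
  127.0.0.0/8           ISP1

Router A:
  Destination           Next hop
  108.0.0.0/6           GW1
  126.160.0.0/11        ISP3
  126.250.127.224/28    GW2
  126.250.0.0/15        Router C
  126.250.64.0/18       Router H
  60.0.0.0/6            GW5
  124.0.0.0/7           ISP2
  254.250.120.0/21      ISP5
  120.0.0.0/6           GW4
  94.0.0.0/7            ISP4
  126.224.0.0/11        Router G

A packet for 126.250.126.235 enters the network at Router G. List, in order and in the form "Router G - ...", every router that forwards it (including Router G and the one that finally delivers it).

At Router G: longest match for 126.250.126.235 is 126.250.64.0/18 -> Router A
At Router A: longest match for 126.250.126.235 is 126.250.64.0/18 -> Router H
At Router H: longest match for 126.250.126.235 is 126.224.0.0/11 -> Router C
At Router C: longest match for 126.250.126.235 is 126.248.0.0/14 -> local delivery

Router G - Router A - Router H - Router C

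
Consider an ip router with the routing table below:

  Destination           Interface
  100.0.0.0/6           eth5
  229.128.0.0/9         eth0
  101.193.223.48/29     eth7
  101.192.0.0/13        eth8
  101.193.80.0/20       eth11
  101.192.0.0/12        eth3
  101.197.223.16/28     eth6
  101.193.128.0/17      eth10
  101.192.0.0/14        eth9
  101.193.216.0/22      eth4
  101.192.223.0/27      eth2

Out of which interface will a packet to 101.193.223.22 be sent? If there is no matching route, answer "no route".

Routes whose prefix contains 101.193.223.22:
  100.0.0.0/6 (100.0.0.0 - 103.255.255.255) -> eth5
  101.192.0.0/12 (101.192.0.0 - 101.207.255.255) -> eth3
  101.192.0.0/13 (101.192.0.0 - 101.199.255.255) -> eth8
  101.192.0.0/14 (101.192.0.0 - 101.195.255.255) -> eth9
  101.193.128.0/17 (101.193.128.0 - 101.193.255.255) -> eth10
More-specific entries that do NOT match:
  101.193.223.48/29 (101.193.223.48 - 101.193.223.55) does not contain 101.193.223.22
  101.197.223.16/28 (101.197.223.16 - 101.197.223.31) does not contain 101.193.223.22
  101.192.223.0/27 (101.192.223.0 - 101.192.223.31) does not contain 101.193.223.22
  101.193.216.0/22 (101.193.216.0 - 101.193.219.255) does not contain 101.193.223.22
  101.193.80.0/20 (101.193.80.0 - 101.193.95.255) does not contain 101.193.223.22
Longest matching prefix is /17 -> interface eth10.

eth10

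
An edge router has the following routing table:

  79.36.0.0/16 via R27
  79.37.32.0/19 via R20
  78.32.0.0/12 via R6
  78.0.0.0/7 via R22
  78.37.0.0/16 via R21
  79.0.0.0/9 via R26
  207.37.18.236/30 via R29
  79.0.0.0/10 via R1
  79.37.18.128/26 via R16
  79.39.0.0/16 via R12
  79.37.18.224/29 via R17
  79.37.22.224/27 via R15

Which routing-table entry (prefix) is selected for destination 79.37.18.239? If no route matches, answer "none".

Entries matching 79.37.18.239:
  78.0.0.0/7 (78.0.0.0 - 79.255.255.255)
  79.0.0.0/9 (79.0.0.0 - 79.127.255.255)
  79.0.0.0/10 (79.0.0.0 - 79.63.255.255)
Most specific is 79.0.0.0/10.

79.0.0.0/10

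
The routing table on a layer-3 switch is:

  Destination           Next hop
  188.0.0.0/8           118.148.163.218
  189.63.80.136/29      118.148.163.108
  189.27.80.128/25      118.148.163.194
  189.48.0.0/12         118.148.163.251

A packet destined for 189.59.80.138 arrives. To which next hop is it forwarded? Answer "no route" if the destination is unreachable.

118.148.163.251

Routes whose prefix contains 189.59.80.138:
  189.48.0.0/12 (189.48.0.0 - 189.63.255.255) -> 118.148.163.251
More-specific entries that do NOT match:
  189.63.80.136/29 (189.63.80.136 - 189.63.80.143) does not contain 189.59.80.138
  189.27.80.128/25 (189.27.80.128 - 189.27.80.255) does not contain 189.59.80.138
Longest matching prefix is /12 -> next hop 118.148.163.251.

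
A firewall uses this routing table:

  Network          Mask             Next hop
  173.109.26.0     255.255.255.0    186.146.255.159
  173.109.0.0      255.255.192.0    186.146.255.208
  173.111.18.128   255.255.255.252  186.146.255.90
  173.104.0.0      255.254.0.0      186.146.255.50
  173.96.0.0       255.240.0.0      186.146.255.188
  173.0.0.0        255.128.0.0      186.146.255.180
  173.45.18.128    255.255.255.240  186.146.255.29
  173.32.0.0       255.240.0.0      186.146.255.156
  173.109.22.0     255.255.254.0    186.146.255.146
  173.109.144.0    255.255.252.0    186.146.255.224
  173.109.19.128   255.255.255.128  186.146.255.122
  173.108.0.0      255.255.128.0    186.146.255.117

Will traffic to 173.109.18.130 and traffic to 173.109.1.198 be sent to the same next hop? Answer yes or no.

yes

173.109.18.130: longest match 173.109.0.0/18 -> 186.146.255.208
173.109.1.198: longest match 173.109.0.0/18 -> 186.146.255.208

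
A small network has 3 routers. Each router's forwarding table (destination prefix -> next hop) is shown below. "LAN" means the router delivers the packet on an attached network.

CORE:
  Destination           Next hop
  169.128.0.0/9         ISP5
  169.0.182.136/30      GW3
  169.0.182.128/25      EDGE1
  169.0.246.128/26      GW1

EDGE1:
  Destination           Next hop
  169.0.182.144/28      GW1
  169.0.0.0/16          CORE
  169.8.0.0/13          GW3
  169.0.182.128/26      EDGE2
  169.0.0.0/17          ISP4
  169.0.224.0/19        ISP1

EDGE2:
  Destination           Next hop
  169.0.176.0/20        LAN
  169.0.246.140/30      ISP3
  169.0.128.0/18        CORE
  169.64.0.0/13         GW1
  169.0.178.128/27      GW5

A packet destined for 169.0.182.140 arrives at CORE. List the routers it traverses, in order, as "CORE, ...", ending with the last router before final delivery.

CORE, EDGE1, EDGE2

At CORE: longest match for 169.0.182.140 is 169.0.182.128/25 -> EDGE1
At EDGE1: longest match for 169.0.182.140 is 169.0.182.128/26 -> EDGE2
At EDGE2: longest match for 169.0.182.140 is 169.0.176.0/20 -> LAN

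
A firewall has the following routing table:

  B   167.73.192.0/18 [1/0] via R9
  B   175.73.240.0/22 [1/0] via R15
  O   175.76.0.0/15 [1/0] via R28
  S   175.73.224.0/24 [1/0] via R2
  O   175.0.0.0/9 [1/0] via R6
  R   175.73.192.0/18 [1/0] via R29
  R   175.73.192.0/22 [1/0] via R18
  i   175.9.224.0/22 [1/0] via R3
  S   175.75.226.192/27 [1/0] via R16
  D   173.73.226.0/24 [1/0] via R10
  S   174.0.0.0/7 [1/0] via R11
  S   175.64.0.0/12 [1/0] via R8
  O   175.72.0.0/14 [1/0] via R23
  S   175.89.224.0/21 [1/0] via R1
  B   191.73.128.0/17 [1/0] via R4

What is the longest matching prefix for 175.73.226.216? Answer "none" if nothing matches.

175.73.192.0/18

Entries matching 175.73.226.216:
  174.0.0.0/7 (174.0.0.0 - 175.255.255.255)
  175.0.0.0/9 (175.0.0.0 - 175.127.255.255)
  175.64.0.0/12 (175.64.0.0 - 175.79.255.255)
  175.72.0.0/14 (175.72.0.0 - 175.75.255.255)
  175.73.192.0/18 (175.73.192.0 - 175.73.255.255)
Most specific is 175.73.192.0/18.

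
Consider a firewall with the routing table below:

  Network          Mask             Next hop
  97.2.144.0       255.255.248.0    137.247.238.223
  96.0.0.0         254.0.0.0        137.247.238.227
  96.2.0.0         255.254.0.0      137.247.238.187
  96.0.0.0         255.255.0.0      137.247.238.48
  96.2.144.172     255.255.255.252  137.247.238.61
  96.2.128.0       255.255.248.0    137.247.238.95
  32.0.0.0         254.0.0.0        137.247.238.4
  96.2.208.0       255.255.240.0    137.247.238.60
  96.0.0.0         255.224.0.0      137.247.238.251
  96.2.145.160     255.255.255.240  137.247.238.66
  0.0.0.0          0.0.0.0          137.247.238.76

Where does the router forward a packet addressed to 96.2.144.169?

Routes whose prefix contains 96.2.144.169:
  0.0.0.0/0 (default, matches everything) -> 137.247.238.76
  96.0.0.0/7 (96.0.0.0 - 97.255.255.255) -> 137.247.238.227
  96.0.0.0/11 (96.0.0.0 - 96.31.255.255) -> 137.247.238.251
  96.2.0.0/15 (96.2.0.0 - 96.3.255.255) -> 137.247.238.187
More-specific entries that do NOT match:
  96.2.144.172/30 (96.2.144.172 - 96.2.144.175) does not contain 96.2.144.169
  96.2.145.160/28 (96.2.145.160 - 96.2.145.175) does not contain 96.2.144.169
  97.2.144.0/21 (97.2.144.0 - 97.2.151.255) does not contain 96.2.144.169
  96.2.128.0/21 (96.2.128.0 - 96.2.135.255) does not contain 96.2.144.169
  96.2.208.0/20 (96.2.208.0 - 96.2.223.255) does not contain 96.2.144.169
  96.0.0.0/16 (96.0.0.0 - 96.0.255.255) does not contain 96.2.144.169
Longest matching prefix is /15 -> next hop 137.247.238.187.

137.247.238.187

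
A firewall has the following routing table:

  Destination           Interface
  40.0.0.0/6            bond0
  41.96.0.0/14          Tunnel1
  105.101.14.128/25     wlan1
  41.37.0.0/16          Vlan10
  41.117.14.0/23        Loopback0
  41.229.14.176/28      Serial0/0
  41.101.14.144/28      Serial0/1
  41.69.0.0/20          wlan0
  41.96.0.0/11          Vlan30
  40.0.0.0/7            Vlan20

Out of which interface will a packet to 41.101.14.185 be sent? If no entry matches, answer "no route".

Vlan30

Routes whose prefix contains 41.101.14.185:
  40.0.0.0/6 (40.0.0.0 - 43.255.255.255) -> bond0
  40.0.0.0/7 (40.0.0.0 - 41.255.255.255) -> Vlan20
  41.96.0.0/11 (41.96.0.0 - 41.127.255.255) -> Vlan30
More-specific entries that do NOT match:
  41.229.14.176/28 (41.229.14.176 - 41.229.14.191) does not contain 41.101.14.185
  41.101.14.144/28 (41.101.14.144 - 41.101.14.159) does not contain 41.101.14.185
  105.101.14.128/25 (105.101.14.128 - 105.101.14.255) does not contain 41.101.14.185
  41.117.14.0/23 (41.117.14.0 - 41.117.15.255) does not contain 41.101.14.185
  41.69.0.0/20 (41.69.0.0 - 41.69.15.255) does not contain 41.101.14.185
  41.37.0.0/16 (41.37.0.0 - 41.37.255.255) does not contain 41.101.14.185
  41.96.0.0/14 (41.96.0.0 - 41.99.255.255) does not contain 41.101.14.185
Longest matching prefix is /11 -> interface Vlan30.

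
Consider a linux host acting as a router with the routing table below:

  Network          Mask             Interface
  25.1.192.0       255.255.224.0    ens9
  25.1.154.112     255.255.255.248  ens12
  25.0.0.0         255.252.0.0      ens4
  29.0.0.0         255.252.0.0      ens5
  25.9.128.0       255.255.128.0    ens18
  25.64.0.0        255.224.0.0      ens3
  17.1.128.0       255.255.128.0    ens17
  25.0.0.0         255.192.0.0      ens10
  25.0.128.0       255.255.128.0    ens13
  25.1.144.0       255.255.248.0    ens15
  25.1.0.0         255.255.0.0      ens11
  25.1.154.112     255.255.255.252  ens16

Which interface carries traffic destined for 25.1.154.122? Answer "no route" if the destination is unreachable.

ens11

Routes whose prefix contains 25.1.154.122:
  25.0.0.0/10 (25.0.0.0 - 25.63.255.255) -> ens10
  25.0.0.0/14 (25.0.0.0 - 25.3.255.255) -> ens4
  25.1.0.0/16 (25.1.0.0 - 25.1.255.255) -> ens11
More-specific entries that do NOT match:
  25.1.154.112/30 (25.1.154.112 - 25.1.154.115) does not contain 25.1.154.122
  25.1.154.112/29 (25.1.154.112 - 25.1.154.119) does not contain 25.1.154.122
  25.1.144.0/21 (25.1.144.0 - 25.1.151.255) does not contain 25.1.154.122
  25.1.192.0/19 (25.1.192.0 - 25.1.223.255) does not contain 25.1.154.122
  25.9.128.0/17 (25.9.128.0 - 25.9.255.255) does not contain 25.1.154.122
  17.1.128.0/17 (17.1.128.0 - 17.1.255.255) does not contain 25.1.154.122
  25.0.128.0/17 (25.0.128.0 - 25.0.255.255) does not contain 25.1.154.122
Longest matching prefix is /16 -> interface ens11.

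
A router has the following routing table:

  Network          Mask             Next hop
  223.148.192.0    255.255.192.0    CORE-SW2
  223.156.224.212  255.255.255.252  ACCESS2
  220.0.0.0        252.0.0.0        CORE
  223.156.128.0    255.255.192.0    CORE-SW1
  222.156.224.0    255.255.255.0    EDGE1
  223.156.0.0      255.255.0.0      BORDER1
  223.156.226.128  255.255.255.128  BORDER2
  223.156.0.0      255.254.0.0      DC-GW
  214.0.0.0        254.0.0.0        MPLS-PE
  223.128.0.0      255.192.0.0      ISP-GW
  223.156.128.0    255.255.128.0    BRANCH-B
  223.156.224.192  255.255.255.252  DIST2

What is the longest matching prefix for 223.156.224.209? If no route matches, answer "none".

223.156.128.0/17

Entries matching 223.156.224.209:
  220.0.0.0/6 (220.0.0.0 - 223.255.255.255)
  223.128.0.0/10 (223.128.0.0 - 223.191.255.255)
  223.156.0.0/15 (223.156.0.0 - 223.157.255.255)
  223.156.0.0/16 (223.156.0.0 - 223.156.255.255)
  223.156.128.0/17 (223.156.128.0 - 223.156.255.255)
Most specific is 223.156.128.0/17.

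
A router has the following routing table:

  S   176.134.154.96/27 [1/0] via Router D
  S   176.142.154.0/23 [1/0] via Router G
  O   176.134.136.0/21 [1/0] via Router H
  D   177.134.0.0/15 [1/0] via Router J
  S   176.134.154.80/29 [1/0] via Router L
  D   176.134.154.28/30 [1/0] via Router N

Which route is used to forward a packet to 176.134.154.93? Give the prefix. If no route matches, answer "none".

176.134.154.93 is outside every listed prefix and there is no default route.

none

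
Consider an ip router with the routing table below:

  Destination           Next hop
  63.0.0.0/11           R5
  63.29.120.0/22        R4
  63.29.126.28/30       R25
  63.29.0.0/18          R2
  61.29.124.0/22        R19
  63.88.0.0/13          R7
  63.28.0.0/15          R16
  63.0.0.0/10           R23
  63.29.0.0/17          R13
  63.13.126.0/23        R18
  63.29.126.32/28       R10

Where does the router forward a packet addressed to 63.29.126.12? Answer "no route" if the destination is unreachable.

Routes whose prefix contains 63.29.126.12:
  63.0.0.0/10 (63.0.0.0 - 63.63.255.255) -> R23
  63.0.0.0/11 (63.0.0.0 - 63.31.255.255) -> R5
  63.28.0.0/15 (63.28.0.0 - 63.29.255.255) -> R16
  63.29.0.0/17 (63.29.0.0 - 63.29.127.255) -> R13
More-specific entries that do NOT match:
  63.29.126.28/30 (63.29.126.28 - 63.29.126.31) does not contain 63.29.126.12
  63.29.126.32/28 (63.29.126.32 - 63.29.126.47) does not contain 63.29.126.12
  63.13.126.0/23 (63.13.126.0 - 63.13.127.255) does not contain 63.29.126.12
  63.29.120.0/22 (63.29.120.0 - 63.29.123.255) does not contain 63.29.126.12
  61.29.124.0/22 (61.29.124.0 - 61.29.127.255) does not contain 63.29.126.12
  63.29.0.0/18 (63.29.0.0 - 63.29.63.255) does not contain 63.29.126.12
Longest matching prefix is /17 -> next hop R13.

R13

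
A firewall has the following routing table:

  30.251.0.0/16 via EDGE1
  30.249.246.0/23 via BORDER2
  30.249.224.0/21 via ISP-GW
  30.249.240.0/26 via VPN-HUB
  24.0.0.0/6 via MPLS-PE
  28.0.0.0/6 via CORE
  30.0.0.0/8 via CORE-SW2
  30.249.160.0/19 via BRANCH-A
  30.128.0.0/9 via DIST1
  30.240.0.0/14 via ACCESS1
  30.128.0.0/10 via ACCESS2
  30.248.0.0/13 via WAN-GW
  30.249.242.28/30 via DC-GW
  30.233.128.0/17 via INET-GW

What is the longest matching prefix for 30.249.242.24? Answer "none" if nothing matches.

Entries matching 30.249.242.24:
  28.0.0.0/6 (28.0.0.0 - 31.255.255.255)
  30.0.0.0/8 (30.0.0.0 - 30.255.255.255)
  30.128.0.0/9 (30.128.0.0 - 30.255.255.255)
  30.248.0.0/13 (30.248.0.0 - 30.255.255.255)
Most specific is 30.248.0.0/13.

30.248.0.0/13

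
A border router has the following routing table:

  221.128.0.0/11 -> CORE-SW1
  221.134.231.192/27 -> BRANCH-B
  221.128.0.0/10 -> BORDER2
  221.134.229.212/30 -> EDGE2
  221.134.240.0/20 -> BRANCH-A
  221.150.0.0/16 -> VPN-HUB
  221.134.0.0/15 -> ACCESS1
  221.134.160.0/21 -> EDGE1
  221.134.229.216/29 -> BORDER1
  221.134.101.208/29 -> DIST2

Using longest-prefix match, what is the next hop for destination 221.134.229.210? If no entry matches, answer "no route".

ACCESS1

Routes whose prefix contains 221.134.229.210:
  221.128.0.0/10 (221.128.0.0 - 221.191.255.255) -> BORDER2
  221.128.0.0/11 (221.128.0.0 - 221.159.255.255) -> CORE-SW1
  221.134.0.0/15 (221.134.0.0 - 221.135.255.255) -> ACCESS1
More-specific entries that do NOT match:
  221.134.229.212/30 (221.134.229.212 - 221.134.229.215) does not contain 221.134.229.210
  221.134.229.216/29 (221.134.229.216 - 221.134.229.223) does not contain 221.134.229.210
  221.134.101.208/29 (221.134.101.208 - 221.134.101.215) does not contain 221.134.229.210
  221.134.231.192/27 (221.134.231.192 - 221.134.231.223) does not contain 221.134.229.210
  221.134.160.0/21 (221.134.160.0 - 221.134.167.255) does not contain 221.134.229.210
  221.134.240.0/20 (221.134.240.0 - 221.134.255.255) does not contain 221.134.229.210
  221.150.0.0/16 (221.150.0.0 - 221.150.255.255) does not contain 221.134.229.210
Longest matching prefix is /15 -> next hop ACCESS1.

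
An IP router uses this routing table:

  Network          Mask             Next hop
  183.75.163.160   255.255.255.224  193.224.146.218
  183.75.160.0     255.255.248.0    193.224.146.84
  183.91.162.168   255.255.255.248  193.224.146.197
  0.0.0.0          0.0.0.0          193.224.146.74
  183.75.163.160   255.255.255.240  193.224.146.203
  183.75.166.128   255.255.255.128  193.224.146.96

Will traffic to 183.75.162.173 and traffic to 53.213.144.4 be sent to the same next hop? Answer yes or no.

183.75.162.173: longest match 183.75.160.0/21 -> 193.224.146.84
53.213.144.4: longest match 0.0.0.0/0 -> 193.224.146.74

no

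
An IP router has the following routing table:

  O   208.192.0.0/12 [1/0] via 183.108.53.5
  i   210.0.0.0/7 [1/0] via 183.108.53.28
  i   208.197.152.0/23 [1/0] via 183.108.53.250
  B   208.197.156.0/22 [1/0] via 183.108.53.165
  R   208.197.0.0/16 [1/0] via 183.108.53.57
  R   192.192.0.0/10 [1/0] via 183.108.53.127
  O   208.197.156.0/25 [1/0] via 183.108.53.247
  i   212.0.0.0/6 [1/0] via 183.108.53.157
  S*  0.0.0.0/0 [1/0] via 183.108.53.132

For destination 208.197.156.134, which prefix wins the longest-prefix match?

Entries matching 208.197.156.134:
  0.0.0.0/0 (default, matches everything)
  208.192.0.0/12 (208.192.0.0 - 208.207.255.255)
  208.197.0.0/16 (208.197.0.0 - 208.197.255.255)
  208.197.156.0/22 (208.197.156.0 - 208.197.159.255)
Most specific is 208.197.156.0/22.

208.197.156.0/22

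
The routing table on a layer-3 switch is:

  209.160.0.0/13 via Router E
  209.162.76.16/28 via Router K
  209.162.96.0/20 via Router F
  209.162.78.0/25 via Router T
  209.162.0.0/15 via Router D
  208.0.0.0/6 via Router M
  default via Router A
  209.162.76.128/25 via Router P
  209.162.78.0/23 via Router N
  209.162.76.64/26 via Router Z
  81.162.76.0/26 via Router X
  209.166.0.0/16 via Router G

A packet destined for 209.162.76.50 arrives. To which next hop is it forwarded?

Router D

Routes whose prefix contains 209.162.76.50:
  0.0.0.0/0 (default, matches everything) -> Router A
  208.0.0.0/6 (208.0.0.0 - 211.255.255.255) -> Router M
  209.160.0.0/13 (209.160.0.0 - 209.167.255.255) -> Router E
  209.162.0.0/15 (209.162.0.0 - 209.163.255.255) -> Router D
More-specific entries that do NOT match:
  209.162.76.16/28 (209.162.76.16 - 209.162.76.31) does not contain 209.162.76.50
  209.162.76.64/26 (209.162.76.64 - 209.162.76.127) does not contain 209.162.76.50
  81.162.76.0/26 (81.162.76.0 - 81.162.76.63) does not contain 209.162.76.50
  209.162.78.0/25 (209.162.78.0 - 209.162.78.127) does not contain 209.162.76.50
  209.162.76.128/25 (209.162.76.128 - 209.162.76.255) does not contain 209.162.76.50
  209.162.78.0/23 (209.162.78.0 - 209.162.79.255) does not contain 209.162.76.50
  209.162.96.0/20 (209.162.96.0 - 209.162.111.255) does not contain 209.162.76.50
  209.166.0.0/16 (209.166.0.0 - 209.166.255.255) does not contain 209.162.76.50
Longest matching prefix is /15 -> next hop Router D.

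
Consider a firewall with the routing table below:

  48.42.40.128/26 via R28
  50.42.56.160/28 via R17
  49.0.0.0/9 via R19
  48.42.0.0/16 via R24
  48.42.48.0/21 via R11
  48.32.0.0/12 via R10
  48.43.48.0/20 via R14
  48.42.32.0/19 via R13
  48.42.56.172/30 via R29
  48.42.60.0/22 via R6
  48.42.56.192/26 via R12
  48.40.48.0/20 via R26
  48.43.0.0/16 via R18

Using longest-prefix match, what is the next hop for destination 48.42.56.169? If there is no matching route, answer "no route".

Routes whose prefix contains 48.42.56.169:
  48.32.0.0/12 (48.32.0.0 - 48.47.255.255) -> R10
  48.42.0.0/16 (48.42.0.0 - 48.42.255.255) -> R24
  48.42.32.0/19 (48.42.32.0 - 48.42.63.255) -> R13
More-specific entries that do NOT match:
  48.42.56.172/30 (48.42.56.172 - 48.42.56.175) does not contain 48.42.56.169
  50.42.56.160/28 (50.42.56.160 - 50.42.56.175) does not contain 48.42.56.169
  48.42.40.128/26 (48.42.40.128 - 48.42.40.191) does not contain 48.42.56.169
  48.42.56.192/26 (48.42.56.192 - 48.42.56.255) does not contain 48.42.56.169
  48.42.60.0/22 (48.42.60.0 - 48.42.63.255) does not contain 48.42.56.169
  48.42.48.0/21 (48.42.48.0 - 48.42.55.255) does not contain 48.42.56.169
  48.43.48.0/20 (48.43.48.0 - 48.43.63.255) does not contain 48.42.56.169
  48.40.48.0/20 (48.40.48.0 - 48.40.63.255) does not contain 48.42.56.169
Longest matching prefix is /19 -> next hop R13.

R13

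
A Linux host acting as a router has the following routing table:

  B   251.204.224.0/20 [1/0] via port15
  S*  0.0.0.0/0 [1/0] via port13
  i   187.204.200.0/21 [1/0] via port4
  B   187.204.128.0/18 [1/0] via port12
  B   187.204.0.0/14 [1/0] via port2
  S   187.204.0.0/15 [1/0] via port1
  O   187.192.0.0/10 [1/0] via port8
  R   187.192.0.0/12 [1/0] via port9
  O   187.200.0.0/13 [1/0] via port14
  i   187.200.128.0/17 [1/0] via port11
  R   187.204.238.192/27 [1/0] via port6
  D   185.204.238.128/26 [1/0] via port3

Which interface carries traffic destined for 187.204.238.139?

Routes whose prefix contains 187.204.238.139:
  0.0.0.0/0 (default, matches everything) -> port13
  187.192.0.0/10 (187.192.0.0 - 187.255.255.255) -> port8
  187.192.0.0/12 (187.192.0.0 - 187.207.255.255) -> port9
  187.200.0.0/13 (187.200.0.0 - 187.207.255.255) -> port14
  187.204.0.0/14 (187.204.0.0 - 187.207.255.255) -> port2
  187.204.0.0/15 (187.204.0.0 - 187.205.255.255) -> port1
More-specific entries that do NOT match:
  187.204.238.192/27 (187.204.238.192 - 187.204.238.223) does not contain 187.204.238.139
  185.204.238.128/26 (185.204.238.128 - 185.204.238.191) does not contain 187.204.238.139
  187.204.200.0/21 (187.204.200.0 - 187.204.207.255) does not contain 187.204.238.139
  251.204.224.0/20 (251.204.224.0 - 251.204.239.255) does not contain 187.204.238.139
  187.204.128.0/18 (187.204.128.0 - 187.204.191.255) does not contain 187.204.238.139
  187.200.128.0/17 (187.200.128.0 - 187.200.255.255) does not contain 187.204.238.139
Longest matching prefix is /15 -> interface port1.

port1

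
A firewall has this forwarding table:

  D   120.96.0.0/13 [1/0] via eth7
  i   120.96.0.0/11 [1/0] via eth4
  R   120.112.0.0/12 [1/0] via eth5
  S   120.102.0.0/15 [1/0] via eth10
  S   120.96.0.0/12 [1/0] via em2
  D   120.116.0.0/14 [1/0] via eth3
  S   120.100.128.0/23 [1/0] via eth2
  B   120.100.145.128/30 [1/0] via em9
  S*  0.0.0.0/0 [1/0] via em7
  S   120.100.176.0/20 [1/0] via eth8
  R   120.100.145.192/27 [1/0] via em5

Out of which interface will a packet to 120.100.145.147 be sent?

Routes whose prefix contains 120.100.145.147:
  0.0.0.0/0 (default, matches everything) -> em7
  120.96.0.0/11 (120.96.0.0 - 120.127.255.255) -> eth4
  120.96.0.0/12 (120.96.0.0 - 120.111.255.255) -> em2
  120.96.0.0/13 (120.96.0.0 - 120.103.255.255) -> eth7
More-specific entries that do NOT match:
  120.100.145.128/30 (120.100.145.128 - 120.100.145.131) does not contain 120.100.145.147
  120.100.145.192/27 (120.100.145.192 - 120.100.145.223) does not contain 120.100.145.147
  120.100.128.0/23 (120.100.128.0 - 120.100.129.255) does not contain 120.100.145.147
  120.100.176.0/20 (120.100.176.0 - 120.100.191.255) does not contain 120.100.145.147
  120.102.0.0/15 (120.102.0.0 - 120.103.255.255) does not contain 120.100.145.147
  120.116.0.0/14 (120.116.0.0 - 120.119.255.255) does not contain 120.100.145.147
Longest matching prefix is /13 -> interface eth7.

eth7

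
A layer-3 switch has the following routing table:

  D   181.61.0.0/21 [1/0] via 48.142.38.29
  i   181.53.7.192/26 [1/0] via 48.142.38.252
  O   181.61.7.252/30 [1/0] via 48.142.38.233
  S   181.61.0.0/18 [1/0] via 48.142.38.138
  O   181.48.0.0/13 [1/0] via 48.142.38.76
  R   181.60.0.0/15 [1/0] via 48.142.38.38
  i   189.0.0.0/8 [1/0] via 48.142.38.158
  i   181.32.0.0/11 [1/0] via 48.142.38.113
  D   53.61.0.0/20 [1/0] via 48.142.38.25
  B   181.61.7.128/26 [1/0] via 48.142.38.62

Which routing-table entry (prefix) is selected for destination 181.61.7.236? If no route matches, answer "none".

181.61.0.0/21

Entries matching 181.61.7.236:
  181.32.0.0/11 (181.32.0.0 - 181.63.255.255)
  181.60.0.0/15 (181.60.0.0 - 181.61.255.255)
  181.61.0.0/18 (181.61.0.0 - 181.61.63.255)
  181.61.0.0/21 (181.61.0.0 - 181.61.7.255)
Most specific is 181.61.0.0/21.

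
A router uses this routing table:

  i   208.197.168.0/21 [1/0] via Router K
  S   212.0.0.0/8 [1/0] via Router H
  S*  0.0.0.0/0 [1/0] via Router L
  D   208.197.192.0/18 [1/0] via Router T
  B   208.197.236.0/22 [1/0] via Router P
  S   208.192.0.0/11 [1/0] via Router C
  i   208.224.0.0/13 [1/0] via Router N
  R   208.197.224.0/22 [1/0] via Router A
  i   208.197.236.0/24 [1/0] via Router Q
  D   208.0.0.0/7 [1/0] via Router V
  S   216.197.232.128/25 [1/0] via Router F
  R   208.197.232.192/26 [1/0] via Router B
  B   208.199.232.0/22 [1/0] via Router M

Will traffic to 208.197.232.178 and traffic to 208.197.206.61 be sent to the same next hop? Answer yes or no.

208.197.232.178: longest match 208.197.192.0/18 -> Router T
208.197.206.61: longest match 208.197.192.0/18 -> Router T

yes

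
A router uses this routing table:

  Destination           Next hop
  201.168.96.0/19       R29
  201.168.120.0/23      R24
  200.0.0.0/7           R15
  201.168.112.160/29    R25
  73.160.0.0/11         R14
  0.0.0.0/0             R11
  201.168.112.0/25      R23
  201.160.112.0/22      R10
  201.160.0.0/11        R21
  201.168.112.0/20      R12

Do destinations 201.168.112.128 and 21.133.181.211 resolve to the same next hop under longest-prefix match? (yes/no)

201.168.112.128: longest match 201.168.112.0/20 -> R12
21.133.181.211: longest match 0.0.0.0/0 -> R11

no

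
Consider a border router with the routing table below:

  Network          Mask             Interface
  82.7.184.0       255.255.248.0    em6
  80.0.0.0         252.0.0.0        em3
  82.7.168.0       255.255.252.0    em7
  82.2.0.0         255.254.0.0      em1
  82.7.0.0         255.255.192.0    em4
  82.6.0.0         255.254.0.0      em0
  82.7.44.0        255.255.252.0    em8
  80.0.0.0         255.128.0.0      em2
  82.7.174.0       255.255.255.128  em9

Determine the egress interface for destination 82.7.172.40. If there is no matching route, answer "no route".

em0

Routes whose prefix contains 82.7.172.40:
  80.0.0.0/6 (80.0.0.0 - 83.255.255.255) -> em3
  82.6.0.0/15 (82.6.0.0 - 82.7.255.255) -> em0
More-specific entries that do NOT match:
  82.7.174.0/25 (82.7.174.0 - 82.7.174.127) does not contain 82.7.172.40
  82.7.168.0/22 (82.7.168.0 - 82.7.171.255) does not contain 82.7.172.40
  82.7.44.0/22 (82.7.44.0 - 82.7.47.255) does not contain 82.7.172.40
  82.7.184.0/21 (82.7.184.0 - 82.7.191.255) does not contain 82.7.172.40
  82.7.0.0/18 (82.7.0.0 - 82.7.63.255) does not contain 82.7.172.40
Longest matching prefix is /15 -> interface em0.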